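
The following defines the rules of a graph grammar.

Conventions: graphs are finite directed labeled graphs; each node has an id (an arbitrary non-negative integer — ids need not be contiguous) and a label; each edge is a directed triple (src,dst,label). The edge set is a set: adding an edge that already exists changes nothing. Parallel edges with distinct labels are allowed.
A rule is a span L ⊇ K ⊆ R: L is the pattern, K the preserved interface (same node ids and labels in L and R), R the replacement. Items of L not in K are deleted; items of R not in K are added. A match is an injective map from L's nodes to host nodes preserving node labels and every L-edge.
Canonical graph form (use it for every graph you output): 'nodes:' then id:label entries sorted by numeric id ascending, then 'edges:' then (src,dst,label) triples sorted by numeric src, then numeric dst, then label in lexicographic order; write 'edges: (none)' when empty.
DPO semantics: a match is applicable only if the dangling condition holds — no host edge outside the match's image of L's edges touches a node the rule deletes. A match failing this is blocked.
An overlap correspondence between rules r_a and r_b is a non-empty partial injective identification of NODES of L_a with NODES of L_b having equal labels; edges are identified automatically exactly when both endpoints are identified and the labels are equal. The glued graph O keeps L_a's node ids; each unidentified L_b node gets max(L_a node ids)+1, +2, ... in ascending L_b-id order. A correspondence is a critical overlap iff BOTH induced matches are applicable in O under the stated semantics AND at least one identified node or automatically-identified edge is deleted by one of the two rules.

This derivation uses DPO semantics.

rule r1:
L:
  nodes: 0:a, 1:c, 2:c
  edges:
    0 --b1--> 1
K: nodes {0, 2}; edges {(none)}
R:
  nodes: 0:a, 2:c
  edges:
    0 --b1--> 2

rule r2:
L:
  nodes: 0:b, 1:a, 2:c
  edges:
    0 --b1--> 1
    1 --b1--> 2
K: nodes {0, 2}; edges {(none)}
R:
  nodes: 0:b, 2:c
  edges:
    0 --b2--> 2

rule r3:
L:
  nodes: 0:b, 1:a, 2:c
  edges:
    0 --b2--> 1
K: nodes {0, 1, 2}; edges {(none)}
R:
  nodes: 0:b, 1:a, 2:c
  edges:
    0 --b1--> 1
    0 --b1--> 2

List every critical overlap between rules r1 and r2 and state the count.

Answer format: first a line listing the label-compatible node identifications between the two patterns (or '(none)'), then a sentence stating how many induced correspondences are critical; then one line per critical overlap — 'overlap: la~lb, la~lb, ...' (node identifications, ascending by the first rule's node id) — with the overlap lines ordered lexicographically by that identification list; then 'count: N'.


label-compatible node identifications between L(r1) and L(r2): 0~1, 1~2, 2~2
1 of the induced correspondences is a critical overlap of r1 and r2.
overlap: 0~1, 1~2
count: 1


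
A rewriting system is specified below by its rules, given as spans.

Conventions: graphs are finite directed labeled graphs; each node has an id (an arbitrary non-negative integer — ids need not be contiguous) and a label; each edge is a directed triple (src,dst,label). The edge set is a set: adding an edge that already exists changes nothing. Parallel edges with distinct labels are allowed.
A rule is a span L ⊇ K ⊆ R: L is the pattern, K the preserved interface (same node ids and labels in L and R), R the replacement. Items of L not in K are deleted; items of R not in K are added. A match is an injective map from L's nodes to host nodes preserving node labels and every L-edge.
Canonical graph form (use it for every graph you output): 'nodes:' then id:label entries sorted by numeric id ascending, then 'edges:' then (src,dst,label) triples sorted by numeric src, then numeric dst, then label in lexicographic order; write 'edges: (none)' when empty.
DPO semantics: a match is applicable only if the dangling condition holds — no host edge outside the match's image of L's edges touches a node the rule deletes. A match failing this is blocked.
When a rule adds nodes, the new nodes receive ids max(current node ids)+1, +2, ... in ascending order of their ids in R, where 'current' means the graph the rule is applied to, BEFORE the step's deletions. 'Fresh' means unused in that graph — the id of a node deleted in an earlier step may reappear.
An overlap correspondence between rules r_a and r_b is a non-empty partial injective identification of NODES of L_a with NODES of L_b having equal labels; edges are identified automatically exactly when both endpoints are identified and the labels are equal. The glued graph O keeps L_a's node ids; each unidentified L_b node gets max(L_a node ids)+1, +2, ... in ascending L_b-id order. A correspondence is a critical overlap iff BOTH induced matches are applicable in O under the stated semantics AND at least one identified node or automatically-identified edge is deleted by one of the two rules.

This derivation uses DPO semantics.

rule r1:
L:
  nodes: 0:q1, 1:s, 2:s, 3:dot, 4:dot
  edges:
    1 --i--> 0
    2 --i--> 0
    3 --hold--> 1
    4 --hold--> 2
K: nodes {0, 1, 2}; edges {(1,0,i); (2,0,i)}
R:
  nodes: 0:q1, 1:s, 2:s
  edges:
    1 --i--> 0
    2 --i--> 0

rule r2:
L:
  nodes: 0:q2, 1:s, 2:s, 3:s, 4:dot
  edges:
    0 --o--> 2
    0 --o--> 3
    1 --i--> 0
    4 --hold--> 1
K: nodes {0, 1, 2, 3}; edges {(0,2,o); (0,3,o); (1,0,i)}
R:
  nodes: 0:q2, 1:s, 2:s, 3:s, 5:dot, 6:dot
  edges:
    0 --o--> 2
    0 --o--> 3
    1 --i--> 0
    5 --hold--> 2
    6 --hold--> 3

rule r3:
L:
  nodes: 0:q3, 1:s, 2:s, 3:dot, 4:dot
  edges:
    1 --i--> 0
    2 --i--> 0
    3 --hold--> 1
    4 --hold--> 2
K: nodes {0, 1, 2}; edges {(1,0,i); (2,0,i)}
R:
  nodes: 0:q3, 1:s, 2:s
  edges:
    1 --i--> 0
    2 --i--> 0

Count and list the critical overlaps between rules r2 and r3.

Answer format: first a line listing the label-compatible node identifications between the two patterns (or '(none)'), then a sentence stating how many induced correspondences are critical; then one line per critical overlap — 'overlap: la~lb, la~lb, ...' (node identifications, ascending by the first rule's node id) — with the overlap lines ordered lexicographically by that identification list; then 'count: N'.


label-compatible node identifications between L(r2) and L(r3): 1~1, 1~2, 2~1, 2~2, 3~1, 3~2, 4~3, 4~4
6 of the induced correspondences are critical overlaps of r2 and r3.
overlap: 1~1, 2~2, 4~3
overlap: 1~1, 3~2, 4~3
overlap: 1~1, 4~3
overlap: 1~2, 2~1, 4~4
overlap: 1~2, 3~1, 4~4
overlap: 1~2, 4~4
count: 6


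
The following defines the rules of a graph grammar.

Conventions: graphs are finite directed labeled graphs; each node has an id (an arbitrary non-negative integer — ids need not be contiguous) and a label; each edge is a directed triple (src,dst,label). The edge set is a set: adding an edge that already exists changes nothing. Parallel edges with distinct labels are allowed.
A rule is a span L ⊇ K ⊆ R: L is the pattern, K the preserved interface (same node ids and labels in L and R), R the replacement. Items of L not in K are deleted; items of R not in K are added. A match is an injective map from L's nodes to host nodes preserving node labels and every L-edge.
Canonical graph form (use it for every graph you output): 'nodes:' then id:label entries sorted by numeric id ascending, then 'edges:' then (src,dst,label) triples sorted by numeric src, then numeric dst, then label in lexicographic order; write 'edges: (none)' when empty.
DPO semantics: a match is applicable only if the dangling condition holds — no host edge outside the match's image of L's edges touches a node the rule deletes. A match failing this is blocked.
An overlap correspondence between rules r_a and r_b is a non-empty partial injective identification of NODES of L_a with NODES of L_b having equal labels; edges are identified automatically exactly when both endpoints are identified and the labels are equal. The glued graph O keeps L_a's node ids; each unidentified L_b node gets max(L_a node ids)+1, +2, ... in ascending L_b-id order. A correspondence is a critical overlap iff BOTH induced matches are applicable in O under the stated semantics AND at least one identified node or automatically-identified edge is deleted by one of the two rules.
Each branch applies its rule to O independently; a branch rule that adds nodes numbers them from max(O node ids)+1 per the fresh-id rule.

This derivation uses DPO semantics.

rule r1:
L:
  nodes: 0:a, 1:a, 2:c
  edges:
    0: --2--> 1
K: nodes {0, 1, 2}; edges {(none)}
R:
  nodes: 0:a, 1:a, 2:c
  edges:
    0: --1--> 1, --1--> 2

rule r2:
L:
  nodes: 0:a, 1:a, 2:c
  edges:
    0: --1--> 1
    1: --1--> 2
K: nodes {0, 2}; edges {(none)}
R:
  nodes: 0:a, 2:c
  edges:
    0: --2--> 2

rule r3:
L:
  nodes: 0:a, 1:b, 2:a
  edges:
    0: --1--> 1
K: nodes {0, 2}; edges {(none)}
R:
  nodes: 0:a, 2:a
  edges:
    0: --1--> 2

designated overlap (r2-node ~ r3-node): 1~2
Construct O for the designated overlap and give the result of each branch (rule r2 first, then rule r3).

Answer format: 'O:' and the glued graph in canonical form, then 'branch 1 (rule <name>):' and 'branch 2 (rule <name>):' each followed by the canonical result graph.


O:
nodes: 0:a, 1:a, 2:c, 3:a, 4:b
edges: (0,1,1); (1,2,1); (3,4,1)
branch 1 (rule r2):
nodes: 0:a, 2:c, 3:a, 4:b
edges: (0,2,2); (3,4,1)
branch 2 (rule r3):
nodes: 0:a, 1:a, 2:c, 3:a
edges: (0,1,1); (1,2,1); (3,1,1)


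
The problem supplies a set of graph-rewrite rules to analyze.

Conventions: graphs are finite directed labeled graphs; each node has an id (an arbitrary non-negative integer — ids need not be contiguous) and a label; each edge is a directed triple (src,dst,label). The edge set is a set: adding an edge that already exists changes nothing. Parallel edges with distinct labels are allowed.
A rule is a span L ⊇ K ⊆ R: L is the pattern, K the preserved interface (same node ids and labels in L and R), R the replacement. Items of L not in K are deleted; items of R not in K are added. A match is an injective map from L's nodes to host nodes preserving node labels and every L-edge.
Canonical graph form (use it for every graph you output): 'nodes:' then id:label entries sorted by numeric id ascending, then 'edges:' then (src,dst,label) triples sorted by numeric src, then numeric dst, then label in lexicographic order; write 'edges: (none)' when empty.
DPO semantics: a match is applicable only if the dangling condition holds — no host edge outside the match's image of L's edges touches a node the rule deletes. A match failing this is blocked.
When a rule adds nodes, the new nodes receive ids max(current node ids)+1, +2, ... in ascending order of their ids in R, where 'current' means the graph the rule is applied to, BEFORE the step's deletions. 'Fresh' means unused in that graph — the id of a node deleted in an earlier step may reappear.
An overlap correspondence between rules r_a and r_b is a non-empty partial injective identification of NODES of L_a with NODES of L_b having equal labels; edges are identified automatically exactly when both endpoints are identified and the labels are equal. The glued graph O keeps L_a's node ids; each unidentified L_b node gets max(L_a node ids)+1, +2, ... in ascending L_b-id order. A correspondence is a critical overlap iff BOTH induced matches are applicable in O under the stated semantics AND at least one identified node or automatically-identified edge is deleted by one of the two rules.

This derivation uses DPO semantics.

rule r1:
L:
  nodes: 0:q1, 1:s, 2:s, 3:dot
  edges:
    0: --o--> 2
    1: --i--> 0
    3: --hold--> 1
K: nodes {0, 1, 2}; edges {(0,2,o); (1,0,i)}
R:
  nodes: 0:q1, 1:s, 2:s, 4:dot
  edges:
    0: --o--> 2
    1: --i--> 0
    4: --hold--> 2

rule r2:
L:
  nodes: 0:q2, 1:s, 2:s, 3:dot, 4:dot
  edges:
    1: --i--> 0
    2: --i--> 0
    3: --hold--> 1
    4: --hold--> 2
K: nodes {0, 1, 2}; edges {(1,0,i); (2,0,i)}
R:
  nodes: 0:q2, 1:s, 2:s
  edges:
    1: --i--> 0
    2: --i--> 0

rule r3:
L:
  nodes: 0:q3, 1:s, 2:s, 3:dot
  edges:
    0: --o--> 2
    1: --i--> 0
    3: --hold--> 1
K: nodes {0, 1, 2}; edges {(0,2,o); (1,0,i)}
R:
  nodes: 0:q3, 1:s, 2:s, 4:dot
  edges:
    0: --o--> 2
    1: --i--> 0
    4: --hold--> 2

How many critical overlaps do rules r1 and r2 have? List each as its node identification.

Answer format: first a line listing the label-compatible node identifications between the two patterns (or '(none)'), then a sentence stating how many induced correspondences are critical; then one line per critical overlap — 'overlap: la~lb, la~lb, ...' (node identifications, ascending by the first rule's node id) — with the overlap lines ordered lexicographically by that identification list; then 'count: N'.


label-compatible node identifications between L(r1) and L(r2): 1~1, 1~2, 2~1, 2~2, 3~3, 3~4
4 of the induced correspondences are critical overlaps of r1 and r2.
overlap: 1~1, 2~2, 3~3
overlap: 1~1, 3~3
overlap: 1~2, 2~1, 3~4
overlap: 1~2, 3~4
count: 4


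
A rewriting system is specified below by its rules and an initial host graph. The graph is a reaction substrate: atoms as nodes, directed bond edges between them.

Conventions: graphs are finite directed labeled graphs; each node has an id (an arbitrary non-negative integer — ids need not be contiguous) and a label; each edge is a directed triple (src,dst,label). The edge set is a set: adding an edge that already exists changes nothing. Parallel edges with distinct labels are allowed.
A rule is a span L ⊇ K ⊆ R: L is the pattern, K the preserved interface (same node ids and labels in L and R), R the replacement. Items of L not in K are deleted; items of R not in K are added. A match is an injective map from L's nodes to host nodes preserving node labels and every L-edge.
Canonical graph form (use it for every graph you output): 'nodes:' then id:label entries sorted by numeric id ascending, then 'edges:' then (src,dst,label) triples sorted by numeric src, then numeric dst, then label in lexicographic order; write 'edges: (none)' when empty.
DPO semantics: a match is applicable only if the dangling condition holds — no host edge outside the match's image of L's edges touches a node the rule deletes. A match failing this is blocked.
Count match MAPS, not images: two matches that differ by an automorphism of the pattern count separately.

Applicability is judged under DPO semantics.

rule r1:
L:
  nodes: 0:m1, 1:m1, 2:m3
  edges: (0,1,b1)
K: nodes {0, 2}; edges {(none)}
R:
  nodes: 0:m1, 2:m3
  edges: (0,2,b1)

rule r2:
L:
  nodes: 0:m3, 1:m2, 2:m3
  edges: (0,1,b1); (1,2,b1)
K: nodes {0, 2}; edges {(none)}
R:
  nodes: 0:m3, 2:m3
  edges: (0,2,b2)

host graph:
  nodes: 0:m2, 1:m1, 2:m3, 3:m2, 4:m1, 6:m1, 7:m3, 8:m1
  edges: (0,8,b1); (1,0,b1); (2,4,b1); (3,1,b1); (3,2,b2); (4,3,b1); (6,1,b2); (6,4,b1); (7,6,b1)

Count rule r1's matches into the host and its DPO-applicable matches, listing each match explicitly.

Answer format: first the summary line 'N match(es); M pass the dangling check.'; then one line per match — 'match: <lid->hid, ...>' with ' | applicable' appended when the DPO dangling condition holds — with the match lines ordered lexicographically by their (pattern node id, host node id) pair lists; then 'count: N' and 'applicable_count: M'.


2 match(es); 0 pass the dangling check.
match: 0->6, 1->4, 2->2
match: 0->6, 1->4, 2->7
count: 2
applicable_count: 0


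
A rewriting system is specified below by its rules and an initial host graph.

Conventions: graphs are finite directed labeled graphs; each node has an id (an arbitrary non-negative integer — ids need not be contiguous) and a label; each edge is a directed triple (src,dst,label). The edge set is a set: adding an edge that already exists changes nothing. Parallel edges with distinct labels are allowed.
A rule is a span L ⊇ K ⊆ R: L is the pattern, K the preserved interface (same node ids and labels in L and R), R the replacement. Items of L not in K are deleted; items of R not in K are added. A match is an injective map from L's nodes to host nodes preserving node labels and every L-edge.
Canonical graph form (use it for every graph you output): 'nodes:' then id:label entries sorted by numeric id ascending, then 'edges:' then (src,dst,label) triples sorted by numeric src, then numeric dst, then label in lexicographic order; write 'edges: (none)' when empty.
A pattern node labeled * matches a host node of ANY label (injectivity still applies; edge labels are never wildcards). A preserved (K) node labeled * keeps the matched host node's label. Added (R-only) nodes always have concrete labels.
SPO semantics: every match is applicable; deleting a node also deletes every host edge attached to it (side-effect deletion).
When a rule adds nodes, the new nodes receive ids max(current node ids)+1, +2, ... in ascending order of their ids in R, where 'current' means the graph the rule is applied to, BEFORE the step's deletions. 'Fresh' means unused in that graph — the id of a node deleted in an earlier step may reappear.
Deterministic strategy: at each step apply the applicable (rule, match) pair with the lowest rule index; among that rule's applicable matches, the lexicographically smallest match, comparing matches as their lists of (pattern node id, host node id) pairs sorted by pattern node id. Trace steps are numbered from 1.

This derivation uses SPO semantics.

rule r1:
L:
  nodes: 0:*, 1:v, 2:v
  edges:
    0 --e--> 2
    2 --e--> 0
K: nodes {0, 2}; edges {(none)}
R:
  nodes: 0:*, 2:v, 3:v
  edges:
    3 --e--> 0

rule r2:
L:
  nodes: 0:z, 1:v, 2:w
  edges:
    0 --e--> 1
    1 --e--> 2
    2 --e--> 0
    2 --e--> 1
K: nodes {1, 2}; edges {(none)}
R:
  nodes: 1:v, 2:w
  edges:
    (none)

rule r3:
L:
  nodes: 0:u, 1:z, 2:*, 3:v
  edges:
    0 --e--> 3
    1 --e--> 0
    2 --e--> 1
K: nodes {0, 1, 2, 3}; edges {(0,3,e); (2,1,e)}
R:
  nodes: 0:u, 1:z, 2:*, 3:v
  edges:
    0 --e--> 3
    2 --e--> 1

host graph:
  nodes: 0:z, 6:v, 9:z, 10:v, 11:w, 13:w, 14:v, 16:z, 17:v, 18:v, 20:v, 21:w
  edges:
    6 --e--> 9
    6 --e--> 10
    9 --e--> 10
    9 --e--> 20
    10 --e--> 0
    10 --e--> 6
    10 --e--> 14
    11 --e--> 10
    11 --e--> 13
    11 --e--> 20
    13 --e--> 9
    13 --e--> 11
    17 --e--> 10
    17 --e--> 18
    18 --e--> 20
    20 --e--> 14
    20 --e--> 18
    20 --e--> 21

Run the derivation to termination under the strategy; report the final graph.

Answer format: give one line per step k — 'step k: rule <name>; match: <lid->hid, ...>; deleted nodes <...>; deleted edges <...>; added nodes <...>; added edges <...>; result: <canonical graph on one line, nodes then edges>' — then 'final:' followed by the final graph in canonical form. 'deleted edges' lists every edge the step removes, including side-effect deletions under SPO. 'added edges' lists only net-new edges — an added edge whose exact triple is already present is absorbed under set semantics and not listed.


step 1: rule r1; match: 0->6, 1->14, 2->10; deleted nodes 14; deleted edges (6,10,e); (10,6,e); (10,14,e); (20,14,e); added nodes 22; added edges (22,6,e); result: nodes: 0:z, 6:v, 9:z, 10:v, 11:w, 13:w, 16:z, 17:v, 18:v, 20:v, 21:w, 22:v edges: (6,9,e); (9,10,e); (9,20,e); (10,0,e); (11,10,e); (11,13,e); (11,20,e); (13,9,e); (13,11,e); (17,10,e); (17,18,e); (18,20,e); (20,18,e); (20,21,e); (22,6,e)
step 2: rule r1; match: 0->18, 1->6, 2->20; deleted nodes 6; deleted edges (6,9,e); (18,20,e); (20,18,e); (22,6,e); added nodes 23; added edges (23,18,e); result: nodes: 0:z, 9:z, 10:v, 11:w, 13:w, 16:z, 17:v, 18:v, 20:v, 21:w, 22:v, 23:v edges: (9,10,e); (9,20,e); (10,0,e); (11,10,e); (11,13,e); (11,20,e); (13,9,e); (13,11,e); (17,10,e); (17,18,e); (20,21,e); (23,18,e)
final:
nodes: 0:z, 9:z, 10:v, 11:w, 13:w, 16:z, 17:v, 18:v, 20:v, 21:w, 22:v, 23:v
edges: (9,10,e); (9,20,e); (10,0,e); (11,10,e); (11,13,e); (11,20,e); (13,9,e); (13,11,e); (17,10,e); (17,18,e); (20,21,e); (23,18,e)


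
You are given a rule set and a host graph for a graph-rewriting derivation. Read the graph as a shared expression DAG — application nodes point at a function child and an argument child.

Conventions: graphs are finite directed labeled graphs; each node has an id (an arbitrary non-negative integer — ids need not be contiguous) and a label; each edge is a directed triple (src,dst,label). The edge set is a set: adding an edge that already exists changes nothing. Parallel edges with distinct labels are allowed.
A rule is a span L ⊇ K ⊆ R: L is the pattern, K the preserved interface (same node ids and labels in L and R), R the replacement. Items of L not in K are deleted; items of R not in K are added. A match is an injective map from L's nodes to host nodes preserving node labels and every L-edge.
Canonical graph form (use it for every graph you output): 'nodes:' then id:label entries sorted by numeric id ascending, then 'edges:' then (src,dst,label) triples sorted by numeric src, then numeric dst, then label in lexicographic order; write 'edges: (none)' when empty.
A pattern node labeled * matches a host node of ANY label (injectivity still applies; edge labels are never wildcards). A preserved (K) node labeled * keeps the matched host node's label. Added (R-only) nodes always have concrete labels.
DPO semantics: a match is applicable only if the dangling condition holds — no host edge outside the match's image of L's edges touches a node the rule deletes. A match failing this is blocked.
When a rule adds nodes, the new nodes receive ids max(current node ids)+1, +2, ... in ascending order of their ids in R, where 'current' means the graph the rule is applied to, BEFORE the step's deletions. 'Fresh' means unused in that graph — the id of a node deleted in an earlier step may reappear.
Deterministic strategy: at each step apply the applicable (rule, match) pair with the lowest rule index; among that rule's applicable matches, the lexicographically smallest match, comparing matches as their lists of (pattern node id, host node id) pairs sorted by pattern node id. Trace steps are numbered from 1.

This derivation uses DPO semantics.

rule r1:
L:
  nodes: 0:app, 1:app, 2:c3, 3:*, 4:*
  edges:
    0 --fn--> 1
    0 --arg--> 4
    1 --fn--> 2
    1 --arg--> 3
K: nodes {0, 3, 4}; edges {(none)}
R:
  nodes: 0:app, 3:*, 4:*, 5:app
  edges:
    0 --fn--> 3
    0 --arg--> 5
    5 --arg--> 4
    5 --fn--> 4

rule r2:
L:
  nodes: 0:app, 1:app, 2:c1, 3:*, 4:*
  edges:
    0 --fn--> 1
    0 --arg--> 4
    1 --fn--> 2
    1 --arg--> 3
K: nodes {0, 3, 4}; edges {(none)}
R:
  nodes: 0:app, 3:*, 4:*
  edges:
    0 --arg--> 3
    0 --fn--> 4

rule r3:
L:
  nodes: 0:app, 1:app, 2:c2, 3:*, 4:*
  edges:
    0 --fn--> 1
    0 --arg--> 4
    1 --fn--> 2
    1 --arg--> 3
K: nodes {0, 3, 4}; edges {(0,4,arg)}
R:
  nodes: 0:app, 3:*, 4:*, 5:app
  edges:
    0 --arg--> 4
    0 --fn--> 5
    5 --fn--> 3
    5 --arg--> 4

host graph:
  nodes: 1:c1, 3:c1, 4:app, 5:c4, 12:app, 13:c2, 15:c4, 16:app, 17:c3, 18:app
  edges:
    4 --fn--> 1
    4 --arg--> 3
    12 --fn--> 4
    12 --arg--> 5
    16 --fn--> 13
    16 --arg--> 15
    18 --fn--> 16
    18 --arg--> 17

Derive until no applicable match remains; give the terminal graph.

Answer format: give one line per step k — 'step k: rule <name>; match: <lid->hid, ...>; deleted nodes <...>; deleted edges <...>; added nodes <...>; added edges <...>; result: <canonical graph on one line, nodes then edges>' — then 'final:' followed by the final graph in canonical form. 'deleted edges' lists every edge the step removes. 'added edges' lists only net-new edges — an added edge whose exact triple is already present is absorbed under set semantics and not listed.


step 1: rule r2; match: 0->12, 1->4, 2->1, 3->3, 4->5; deleted nodes 1, 4; deleted edges (4,1,fn); (4,3,arg); (12,4,fn); (12,5,arg); added nodes (none); added edges (12,3,arg); (12,5,fn); result: nodes: 3:c1, 5:c4, 12:app, 13:c2, 15:c4, 16:app, 17:c3, 18:app edges: (12,3,arg); (12,5,fn); (16,13,fn); (16,15,arg); (18,16,fn); (18,17,arg)
step 2: rule r3; match: 0->18, 1->16, 2->13, 3->15, 4->17; deleted nodes 13, 16; deleted edges (16,13,fn); (16,15,arg); (18,16,fn); added nodes 19; added edges (18,19,fn); (19,15,fn); (19,17,arg); result: nodes: 3:c1, 5:c4, 12:app, 15:c4, 17:c3, 18:app, 19:app edges: (12,3,arg); (12,5,fn); (18,17,arg); (18,19,fn); (19,15,fn); (19,17,arg)
final:
nodes: 3:c1, 5:c4, 12:app, 15:c4, 17:c3, 18:app, 19:app
edges: (12,3,arg); (12,5,fn); (18,17,arg); (18,19,fn); (19,15,fn); (19,17,arg)


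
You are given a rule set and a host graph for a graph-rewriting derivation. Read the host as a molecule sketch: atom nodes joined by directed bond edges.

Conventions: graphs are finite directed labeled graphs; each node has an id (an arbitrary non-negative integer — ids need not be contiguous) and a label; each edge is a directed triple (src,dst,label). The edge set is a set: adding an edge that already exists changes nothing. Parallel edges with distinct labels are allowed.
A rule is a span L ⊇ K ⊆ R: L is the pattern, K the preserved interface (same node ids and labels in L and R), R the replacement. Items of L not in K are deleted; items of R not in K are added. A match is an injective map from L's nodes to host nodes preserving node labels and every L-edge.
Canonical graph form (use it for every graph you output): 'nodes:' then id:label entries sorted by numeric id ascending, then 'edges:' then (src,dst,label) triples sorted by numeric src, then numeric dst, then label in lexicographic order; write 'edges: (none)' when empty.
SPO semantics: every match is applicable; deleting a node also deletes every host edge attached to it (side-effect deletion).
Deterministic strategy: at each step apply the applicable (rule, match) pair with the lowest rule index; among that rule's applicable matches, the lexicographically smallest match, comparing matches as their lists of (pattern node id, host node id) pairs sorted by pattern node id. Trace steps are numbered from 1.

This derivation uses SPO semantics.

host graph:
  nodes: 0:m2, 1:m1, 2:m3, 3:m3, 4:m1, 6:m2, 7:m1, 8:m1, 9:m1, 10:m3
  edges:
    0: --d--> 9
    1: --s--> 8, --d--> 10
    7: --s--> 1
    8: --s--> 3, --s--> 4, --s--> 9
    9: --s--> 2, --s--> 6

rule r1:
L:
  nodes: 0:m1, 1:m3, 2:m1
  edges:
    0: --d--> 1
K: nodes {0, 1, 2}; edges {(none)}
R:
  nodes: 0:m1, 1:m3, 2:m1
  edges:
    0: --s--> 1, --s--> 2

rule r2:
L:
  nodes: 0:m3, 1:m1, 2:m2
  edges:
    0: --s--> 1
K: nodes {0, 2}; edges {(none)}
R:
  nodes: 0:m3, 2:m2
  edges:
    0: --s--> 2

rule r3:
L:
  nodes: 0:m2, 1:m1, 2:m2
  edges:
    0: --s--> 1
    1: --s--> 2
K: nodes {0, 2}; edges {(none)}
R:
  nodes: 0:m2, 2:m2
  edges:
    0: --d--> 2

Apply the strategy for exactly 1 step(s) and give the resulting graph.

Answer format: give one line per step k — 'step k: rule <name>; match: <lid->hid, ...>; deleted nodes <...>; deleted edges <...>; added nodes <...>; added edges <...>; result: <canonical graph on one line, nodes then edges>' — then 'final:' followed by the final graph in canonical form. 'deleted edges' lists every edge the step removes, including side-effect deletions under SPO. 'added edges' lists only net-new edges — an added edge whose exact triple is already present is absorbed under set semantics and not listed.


step 1: rule r1; match: 0->1, 1->10, 2->4; deleted nodes (none); deleted edges (1,10,d); added nodes (none); added edges (1,4,s); (1,10,s); result: nodes: 0:m2, 1:m1, 2:m3, 3:m3, 4:m1, 6:m2, 7:m1, 8:m1, 9:m1, 10:m3 edges: (0,9,d); (1,4,s); (1,8,s); (1,10,s); (7,1,s); (8,3,s); (8,4,s); (8,9,s); (9,2,s); (9,6,s)
final:
nodes: 0:m2, 1:m1, 2:m3, 3:m3, 4:m1, 6:m2, 7:m1, 8:m1, 9:m1, 10:m3
edges: (0,9,d); (1,4,s); (1,8,s); (1,10,s); (7,1,s); (8,3,s); (8,4,s); (8,9,s); (9,2,s); (9,6,s)


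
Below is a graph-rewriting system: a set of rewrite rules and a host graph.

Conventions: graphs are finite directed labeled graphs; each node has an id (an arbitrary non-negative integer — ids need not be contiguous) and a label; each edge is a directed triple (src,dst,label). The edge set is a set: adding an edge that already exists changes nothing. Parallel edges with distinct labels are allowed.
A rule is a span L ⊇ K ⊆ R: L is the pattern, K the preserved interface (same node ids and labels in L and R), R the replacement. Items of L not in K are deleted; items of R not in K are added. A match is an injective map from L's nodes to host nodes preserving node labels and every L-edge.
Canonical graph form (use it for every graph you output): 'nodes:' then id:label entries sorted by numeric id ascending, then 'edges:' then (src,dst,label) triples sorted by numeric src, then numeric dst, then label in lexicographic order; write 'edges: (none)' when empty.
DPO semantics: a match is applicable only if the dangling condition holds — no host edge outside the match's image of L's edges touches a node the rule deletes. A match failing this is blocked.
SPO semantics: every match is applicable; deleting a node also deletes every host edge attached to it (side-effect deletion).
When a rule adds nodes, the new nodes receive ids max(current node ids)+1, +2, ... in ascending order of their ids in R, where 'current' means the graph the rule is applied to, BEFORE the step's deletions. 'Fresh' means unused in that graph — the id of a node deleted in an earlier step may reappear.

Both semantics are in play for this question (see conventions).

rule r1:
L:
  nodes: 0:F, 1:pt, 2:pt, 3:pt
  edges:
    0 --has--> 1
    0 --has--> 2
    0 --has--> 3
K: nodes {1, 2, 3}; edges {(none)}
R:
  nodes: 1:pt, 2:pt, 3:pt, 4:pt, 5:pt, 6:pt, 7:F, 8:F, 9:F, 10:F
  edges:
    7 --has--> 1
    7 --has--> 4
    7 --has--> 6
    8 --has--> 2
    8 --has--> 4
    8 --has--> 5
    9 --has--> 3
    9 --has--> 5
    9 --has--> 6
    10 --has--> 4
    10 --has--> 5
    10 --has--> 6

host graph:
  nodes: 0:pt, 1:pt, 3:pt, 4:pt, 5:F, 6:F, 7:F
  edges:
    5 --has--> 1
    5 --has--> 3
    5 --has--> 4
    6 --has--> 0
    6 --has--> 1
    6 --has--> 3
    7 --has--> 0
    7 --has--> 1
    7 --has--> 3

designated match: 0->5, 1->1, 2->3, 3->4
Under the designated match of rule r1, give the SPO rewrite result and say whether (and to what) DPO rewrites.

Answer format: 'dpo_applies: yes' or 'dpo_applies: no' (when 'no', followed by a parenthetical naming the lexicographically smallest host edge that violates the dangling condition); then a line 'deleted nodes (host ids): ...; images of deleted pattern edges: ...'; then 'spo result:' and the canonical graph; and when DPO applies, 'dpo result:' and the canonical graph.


dpo_applies: yes
deleted nodes (host ids): 5; images of deleted pattern edges: (5,1,has); (5,3,has); (5,4,has)
spo result:
nodes: 0:pt, 1:pt, 3:pt, 4:pt, 6:F, 7:F, 8:pt, 9:pt, 10:pt, 11:F, 12:F, 13:F, 14:F
edges: (6,0,has); (6,1,has); (6,3,has); (7,0,has); (7,1,has); (7,3,has); (11,1,has); (11,8,has); (11,10,has); (12,3,has); (12,8,has); (12,9,has); (13,4,has); (13,9,has); (13,10,has); (14,8,has); (14,9,has); (14,10,has)
dpo result:
nodes: 0:pt, 1:pt, 3:pt, 4:pt, 6:F, 7:F, 8:pt, 9:pt, 10:pt, 11:F, 12:F, 13:F, 14:F
edges: (6,0,has); (6,1,has); (6,3,has); (7,0,has); (7,1,has); (7,3,has); (11,1,has); (11,8,has); (11,10,has); (12,3,has); (12,8,has); (12,9,has); (13,4,has); (13,9,has); (13,10,has); (14,8,has); (14,9,has); (14,10,has)


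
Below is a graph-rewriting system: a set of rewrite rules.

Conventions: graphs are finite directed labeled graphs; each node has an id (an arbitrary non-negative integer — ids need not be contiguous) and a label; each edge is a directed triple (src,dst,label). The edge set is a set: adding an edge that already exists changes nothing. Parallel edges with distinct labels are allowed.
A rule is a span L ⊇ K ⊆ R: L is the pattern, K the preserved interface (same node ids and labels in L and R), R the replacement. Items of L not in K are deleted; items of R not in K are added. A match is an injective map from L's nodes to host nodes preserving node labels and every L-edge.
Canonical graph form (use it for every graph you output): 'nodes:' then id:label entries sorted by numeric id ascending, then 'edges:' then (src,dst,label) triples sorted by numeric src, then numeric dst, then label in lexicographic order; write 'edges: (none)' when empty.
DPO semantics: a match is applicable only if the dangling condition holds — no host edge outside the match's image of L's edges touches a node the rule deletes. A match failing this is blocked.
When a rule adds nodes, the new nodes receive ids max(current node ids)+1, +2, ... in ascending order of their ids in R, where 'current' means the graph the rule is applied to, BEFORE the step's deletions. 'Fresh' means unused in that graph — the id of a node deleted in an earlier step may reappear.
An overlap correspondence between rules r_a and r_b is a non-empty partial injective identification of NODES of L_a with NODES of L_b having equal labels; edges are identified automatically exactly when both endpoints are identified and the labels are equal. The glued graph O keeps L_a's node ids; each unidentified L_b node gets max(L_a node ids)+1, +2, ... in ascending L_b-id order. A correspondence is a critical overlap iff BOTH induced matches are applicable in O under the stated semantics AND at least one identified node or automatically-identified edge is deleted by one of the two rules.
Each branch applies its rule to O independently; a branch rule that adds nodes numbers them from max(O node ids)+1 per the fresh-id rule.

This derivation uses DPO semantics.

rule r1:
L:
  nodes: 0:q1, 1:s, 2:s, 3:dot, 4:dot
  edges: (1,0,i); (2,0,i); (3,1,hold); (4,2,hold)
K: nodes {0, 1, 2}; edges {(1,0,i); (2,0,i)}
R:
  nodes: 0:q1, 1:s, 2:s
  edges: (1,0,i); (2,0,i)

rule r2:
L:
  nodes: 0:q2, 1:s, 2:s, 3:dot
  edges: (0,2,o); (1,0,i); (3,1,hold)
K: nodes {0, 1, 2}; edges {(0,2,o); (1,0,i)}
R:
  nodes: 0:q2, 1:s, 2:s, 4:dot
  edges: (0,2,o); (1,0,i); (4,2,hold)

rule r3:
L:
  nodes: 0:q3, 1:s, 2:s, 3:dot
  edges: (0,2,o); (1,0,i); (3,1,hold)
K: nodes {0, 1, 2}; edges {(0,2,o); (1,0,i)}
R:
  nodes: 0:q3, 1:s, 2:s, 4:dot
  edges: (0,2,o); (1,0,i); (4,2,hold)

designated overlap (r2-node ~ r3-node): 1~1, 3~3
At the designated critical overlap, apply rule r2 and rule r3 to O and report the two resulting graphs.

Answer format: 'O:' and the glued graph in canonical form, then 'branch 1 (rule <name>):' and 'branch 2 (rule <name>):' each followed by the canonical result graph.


O:
nodes: 0:q2, 1:s, 2:s, 3:dot, 4:q3, 5:s
edges: (0,2,o); (1,0,i); (1,4,i); (3,1,hold); (4,5,o)
branch 1 (rule r2):
nodes: 0:q2, 1:s, 2:s, 4:q3, 5:s, 6:dot
edges: (0,2,o); (1,0,i); (1,4,i); (4,5,o); (6,2,hold)
branch 2 (rule r3):
nodes: 0:q2, 1:s, 2:s, 4:q3, 5:s, 6:dot
edges: (0,2,o); (1,0,i); (1,4,i); (4,5,o); (6,5,hold)


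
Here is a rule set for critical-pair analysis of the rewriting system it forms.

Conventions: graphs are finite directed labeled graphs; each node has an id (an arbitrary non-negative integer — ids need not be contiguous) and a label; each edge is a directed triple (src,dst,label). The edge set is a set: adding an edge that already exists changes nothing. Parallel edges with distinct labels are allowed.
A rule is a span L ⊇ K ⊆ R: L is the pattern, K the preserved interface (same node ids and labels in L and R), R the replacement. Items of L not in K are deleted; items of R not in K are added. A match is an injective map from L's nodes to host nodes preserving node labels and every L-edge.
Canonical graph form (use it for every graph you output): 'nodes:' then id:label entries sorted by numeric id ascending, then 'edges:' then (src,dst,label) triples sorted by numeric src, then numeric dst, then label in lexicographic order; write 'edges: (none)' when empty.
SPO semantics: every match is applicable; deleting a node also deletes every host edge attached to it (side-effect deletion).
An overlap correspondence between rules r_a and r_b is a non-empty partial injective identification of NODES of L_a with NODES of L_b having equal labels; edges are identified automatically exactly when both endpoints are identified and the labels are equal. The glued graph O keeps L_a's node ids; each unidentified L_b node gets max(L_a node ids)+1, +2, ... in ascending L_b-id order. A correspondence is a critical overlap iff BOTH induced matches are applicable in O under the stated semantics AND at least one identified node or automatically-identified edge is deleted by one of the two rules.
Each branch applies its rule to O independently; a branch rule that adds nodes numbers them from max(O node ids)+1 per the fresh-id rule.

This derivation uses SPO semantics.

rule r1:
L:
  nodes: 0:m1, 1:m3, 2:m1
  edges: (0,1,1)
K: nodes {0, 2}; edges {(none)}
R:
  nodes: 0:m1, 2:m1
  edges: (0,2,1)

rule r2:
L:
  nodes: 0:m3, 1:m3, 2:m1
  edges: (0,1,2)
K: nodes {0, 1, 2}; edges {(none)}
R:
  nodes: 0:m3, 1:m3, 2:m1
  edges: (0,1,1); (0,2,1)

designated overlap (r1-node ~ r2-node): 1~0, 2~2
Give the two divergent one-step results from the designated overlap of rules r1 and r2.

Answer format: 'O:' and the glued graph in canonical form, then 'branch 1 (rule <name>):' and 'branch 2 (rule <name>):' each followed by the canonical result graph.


O:
nodes: 0:m1, 1:m3, 2:m1, 3:m3
edges: (0,1,1); (1,3,2)
branch 1 (rule r1):
nodes: 0:m1, 2:m1, 3:m3
edges: (0,2,1)
branch 2 (rule r2):
nodes: 0:m1, 1:m3, 2:m1, 3:m3
edges: (0,1,1); (1,2,1); (1,3,1)


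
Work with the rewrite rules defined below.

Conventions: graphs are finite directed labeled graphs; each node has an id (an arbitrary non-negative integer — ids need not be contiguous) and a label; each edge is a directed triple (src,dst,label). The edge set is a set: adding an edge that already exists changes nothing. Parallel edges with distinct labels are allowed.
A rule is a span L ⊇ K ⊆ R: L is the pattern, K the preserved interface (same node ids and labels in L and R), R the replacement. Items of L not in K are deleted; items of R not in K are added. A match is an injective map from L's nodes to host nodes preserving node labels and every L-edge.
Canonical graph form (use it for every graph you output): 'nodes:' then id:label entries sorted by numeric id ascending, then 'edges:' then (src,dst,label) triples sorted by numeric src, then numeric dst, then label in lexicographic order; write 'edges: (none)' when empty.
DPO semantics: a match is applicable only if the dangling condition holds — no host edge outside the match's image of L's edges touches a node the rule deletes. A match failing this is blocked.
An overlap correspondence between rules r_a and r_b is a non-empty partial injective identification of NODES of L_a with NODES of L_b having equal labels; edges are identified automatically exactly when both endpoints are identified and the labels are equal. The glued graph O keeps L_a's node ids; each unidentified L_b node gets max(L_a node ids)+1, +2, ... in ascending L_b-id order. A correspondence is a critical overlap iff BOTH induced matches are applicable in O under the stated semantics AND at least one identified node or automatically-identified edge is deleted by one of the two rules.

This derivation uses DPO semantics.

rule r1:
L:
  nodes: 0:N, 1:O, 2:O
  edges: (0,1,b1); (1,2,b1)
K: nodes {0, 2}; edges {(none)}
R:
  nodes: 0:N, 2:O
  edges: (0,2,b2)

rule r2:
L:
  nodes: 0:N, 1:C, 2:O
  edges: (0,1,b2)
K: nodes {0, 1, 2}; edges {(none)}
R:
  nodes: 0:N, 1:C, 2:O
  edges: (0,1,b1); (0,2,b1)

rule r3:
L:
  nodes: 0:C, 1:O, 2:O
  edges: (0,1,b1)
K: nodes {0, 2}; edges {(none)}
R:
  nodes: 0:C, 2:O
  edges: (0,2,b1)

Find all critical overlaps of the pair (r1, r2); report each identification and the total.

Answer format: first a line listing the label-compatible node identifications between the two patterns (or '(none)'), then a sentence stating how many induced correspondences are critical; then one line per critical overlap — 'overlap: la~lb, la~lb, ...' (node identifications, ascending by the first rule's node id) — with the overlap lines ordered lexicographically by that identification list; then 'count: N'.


label-compatible node identifications between L(r1) and L(r2): 0~0, 1~2, 2~2
2 of the induced correspondences are critical overlaps of r1 and r2.
overlap: 0~0, 1~2
overlap: 1~2
count: 2


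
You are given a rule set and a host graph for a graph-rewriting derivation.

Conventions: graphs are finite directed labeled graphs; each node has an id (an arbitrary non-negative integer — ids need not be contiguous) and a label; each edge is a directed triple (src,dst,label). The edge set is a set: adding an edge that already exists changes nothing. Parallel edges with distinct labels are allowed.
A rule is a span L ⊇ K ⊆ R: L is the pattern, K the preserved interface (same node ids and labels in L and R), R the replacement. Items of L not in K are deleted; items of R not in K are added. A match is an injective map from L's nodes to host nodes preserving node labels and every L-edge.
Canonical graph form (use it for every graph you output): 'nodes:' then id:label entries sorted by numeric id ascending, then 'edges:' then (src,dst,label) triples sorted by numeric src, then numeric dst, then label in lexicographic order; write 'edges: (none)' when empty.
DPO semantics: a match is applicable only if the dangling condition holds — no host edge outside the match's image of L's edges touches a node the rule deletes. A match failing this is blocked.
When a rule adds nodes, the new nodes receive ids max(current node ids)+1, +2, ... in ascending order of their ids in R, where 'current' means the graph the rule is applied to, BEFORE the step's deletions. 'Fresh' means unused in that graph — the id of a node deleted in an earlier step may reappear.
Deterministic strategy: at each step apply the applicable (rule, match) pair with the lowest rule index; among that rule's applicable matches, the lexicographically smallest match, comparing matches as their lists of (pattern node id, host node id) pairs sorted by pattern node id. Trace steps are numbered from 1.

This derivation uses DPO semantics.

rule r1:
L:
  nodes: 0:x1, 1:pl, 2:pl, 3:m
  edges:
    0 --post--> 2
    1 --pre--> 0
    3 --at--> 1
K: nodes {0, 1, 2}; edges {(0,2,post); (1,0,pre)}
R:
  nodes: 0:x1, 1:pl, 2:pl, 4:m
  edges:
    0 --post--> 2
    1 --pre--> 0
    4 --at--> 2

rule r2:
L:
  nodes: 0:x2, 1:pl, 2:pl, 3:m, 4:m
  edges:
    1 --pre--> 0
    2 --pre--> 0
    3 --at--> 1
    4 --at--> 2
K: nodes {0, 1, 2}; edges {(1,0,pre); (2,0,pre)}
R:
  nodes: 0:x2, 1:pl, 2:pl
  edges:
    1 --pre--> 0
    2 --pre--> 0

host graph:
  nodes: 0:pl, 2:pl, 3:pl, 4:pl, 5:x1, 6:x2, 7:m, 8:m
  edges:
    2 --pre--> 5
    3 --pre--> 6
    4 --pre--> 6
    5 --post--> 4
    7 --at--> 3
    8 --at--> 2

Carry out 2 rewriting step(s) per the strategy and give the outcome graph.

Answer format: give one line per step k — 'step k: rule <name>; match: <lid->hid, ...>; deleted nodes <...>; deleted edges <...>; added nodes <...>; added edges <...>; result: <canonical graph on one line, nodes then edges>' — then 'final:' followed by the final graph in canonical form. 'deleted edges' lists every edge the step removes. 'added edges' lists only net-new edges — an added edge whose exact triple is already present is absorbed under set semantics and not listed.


step 1: rule r1; match: 0->5, 1->2, 2->4, 3->8; deleted nodes 8; deleted edges (8,2,at); added nodes 9; added edges (9,4,at); result: nodes: 0:pl, 2:pl, 3:pl, 4:pl, 5:x1, 6:x2, 7:m, 9:m edges: (2,5,pre); (3,6,pre); (4,6,pre); (5,4,post); (7,3,at); (9,4,at)
step 2: rule r2; match: 0->6, 1->3, 2->4, 3->7, 4->9; deleted nodes 7, 9; deleted edges (7,3,at); (9,4,at); added nodes (none); added edges (none); result: nodes: 0:pl, 2:pl, 3:pl, 4:pl, 5:x1, 6:x2 edges: (2,5,pre); (3,6,pre); (4,6,pre); (5,4,post)
final:
nodes: 0:pl, 2:pl, 3:pl, 4:pl, 5:x1, 6:x2
edges: (2,5,pre); (3,6,pre); (4,6,pre); (5,4,post)
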